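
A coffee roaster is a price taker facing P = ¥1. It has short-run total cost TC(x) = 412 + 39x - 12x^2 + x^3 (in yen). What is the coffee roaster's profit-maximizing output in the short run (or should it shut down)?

Shut down

From TC, MC = TC'(x) = 39 - 24x + 3x^2 and AVC = VC/x = 39 - 12x + x^2.
AVC hits its minimum where MC = AVC, at x = 6, giving min AVC = 39 - 12·6 + 6^2 = ¥3.
Since P = ¥1 < min AVC = ¥3, price fails to cover variable cost at any output.
Shutting down limits the loss to fixed cost, ¥412.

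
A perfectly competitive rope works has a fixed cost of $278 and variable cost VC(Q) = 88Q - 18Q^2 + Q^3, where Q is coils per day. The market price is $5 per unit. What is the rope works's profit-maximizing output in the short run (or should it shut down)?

Strip out fixed cost: VC = 88Q - 18Q^2 + Q^3. Then AVC = 88 - 18Q + Q^2 and MC = 88 - 36Q + 3Q^2.
AVC hits its minimum where MC = AVC, at Q = 9, giving min AVC = 88 - 18·9 + 9^2 = $7.
With P < min AVC ($5 < $7), every unit sold adds to the loss.
Shutting down limits the loss to fixed cost, $278.

Shut down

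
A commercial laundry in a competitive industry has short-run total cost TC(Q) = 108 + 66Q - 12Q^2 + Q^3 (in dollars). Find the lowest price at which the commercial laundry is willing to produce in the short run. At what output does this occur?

$30 per unit, at Q = 6

Short-run supply begins at min AVC. From VC = 66Q - 12Q^2 + Q^3, AVC = 66 - 12Q + Q^2.
dAVC/dQ = -12 + 2Q = 0 gives Q = 6. min AVC = 66 - 12·6 + 6^2 = 30.
For P < $30 the firm produces nothing.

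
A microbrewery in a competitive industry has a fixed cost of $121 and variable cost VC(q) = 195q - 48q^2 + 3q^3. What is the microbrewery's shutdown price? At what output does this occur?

$3 per unit, at q = 8

Short-run supply begins at min AVC. From VC = 195q - 48q^2 + 3q^3, AVC = 195 - 48q + 3q^2.
At the minimum of AVC, MC = AVC. MC = 195 - 96q + 9q^2; setting MC = AVC gives 6q^2 - 48q = 0, so q = 8. min AVC = 3.
So the shutdown price is $3.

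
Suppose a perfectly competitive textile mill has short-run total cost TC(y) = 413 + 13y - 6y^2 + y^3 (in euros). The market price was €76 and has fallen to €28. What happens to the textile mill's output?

MC = 13 - 12y + 3y^2; the shutdown threshold is min AVC = €4 (at y = 3).
With P = €76 above the shutdown price, P = MC gives y = 7.
At P = €28 ≥ min AVC, set P = MC: y = 5. The firm stays open but cuts output.

Output falls from 7 to 5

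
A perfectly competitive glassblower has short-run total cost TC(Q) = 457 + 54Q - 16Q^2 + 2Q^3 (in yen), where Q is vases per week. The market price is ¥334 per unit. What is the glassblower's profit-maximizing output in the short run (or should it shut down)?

Produce at Q = 10

Strip out fixed cost: VC = 54Q - 16Q^2 + 2Q^3. Then AVC = 54 - 16Q + 2Q^2 and MC = 54 - 32Q + 6Q^2.
The AVC parabola has its vertex at Q = 16/4 = 4, where AVC = 54 - 16·4 + 2·4^2 = ¥22.
Since P = ¥334 ≥ min AVC = ¥22, price covers variable cost and the firm should produce.
Set P = MC: 334 = 54 - 32Q + 6Q^2 → -280 - 32Q + 6Q^2 = 0. The roots are Q = -14/3 and Q = 10; the profit-maximizing output is on the rising part of MC, so Q* = 10.
Check: AVC at Q = 10 is ¥94 ≤ P, so revenue covers variable cost.
Profit = P·Q − TC = 334·10 − 1397 = ¥1943.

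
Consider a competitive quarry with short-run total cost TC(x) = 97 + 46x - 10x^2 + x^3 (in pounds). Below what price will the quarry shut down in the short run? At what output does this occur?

£21 per unit, at x = 5

Short-run supply begins at min AVC. From VC = 46x - 10x^2 + x^3, AVC = 46 - 10x + x^2.
At the minimum of AVC, MC = AVC. MC = 46 - 20x + 3x^2; setting MC = AVC gives 2x^2 - 10x = 0, so x = 5. min AVC = 21.
The firm shuts down for any P below £21.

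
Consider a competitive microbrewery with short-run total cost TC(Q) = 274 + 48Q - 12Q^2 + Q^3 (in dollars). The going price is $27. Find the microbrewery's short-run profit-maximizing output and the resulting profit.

Profit = -$176 at Q = 7

AVC = 48 - 12Q + Q^2; min AVC = $12 at Q = 6. Since P = $27 ≥ min AVC, the firm produces.
MC = 48 - 24Q + 3Q^2. Setting P = MC and taking the root on the rising branch gives Q* = 7.
TR = 27·7 = 189. TC = 274 + 91 = 365. Profit = 189 − 365 = -$176.
Shutting down would mean losing the fixed cost of $274, so operating at a loss of $176 is better by $98.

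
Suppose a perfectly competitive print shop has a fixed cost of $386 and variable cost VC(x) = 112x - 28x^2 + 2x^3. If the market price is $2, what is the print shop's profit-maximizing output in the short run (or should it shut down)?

Shut down

Variable cost is VC = 112x - 28x^2 + 2x^3, so AVC = VC/x = 112 - 28x + 2x^2 and MC = dTC/dx = 112 - 56x + 6x^2.
AVC hits its minimum where MC = AVC, at x = 7, giving min AVC = 112 - 28·7 + 2·7^2 = $14.
With P < min AVC ($2 < $14), every unit sold adds to the loss.
The firm minimizes its loss by shutting down and losing only its fixed cost of $386.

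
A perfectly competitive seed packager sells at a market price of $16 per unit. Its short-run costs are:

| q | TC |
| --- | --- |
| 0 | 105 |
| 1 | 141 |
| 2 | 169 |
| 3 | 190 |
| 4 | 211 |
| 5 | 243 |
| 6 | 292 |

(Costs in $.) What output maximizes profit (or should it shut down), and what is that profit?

Compute π = P·q − TC at each output: q=0: -105; q=1: -125; q=2: -137; q=3: -142; q=4: -147; q=5: -163; q=6: -196.
Profit is highest at q = 0. Equivalently, the lowest AVC in the table is 106/4 ≈ $26.50 at q = 4, and P = $16 falls below it — price never covers variable cost, so the firm shuts down and loses only its fixed cost.

q = 0 (shut down); profit = -$105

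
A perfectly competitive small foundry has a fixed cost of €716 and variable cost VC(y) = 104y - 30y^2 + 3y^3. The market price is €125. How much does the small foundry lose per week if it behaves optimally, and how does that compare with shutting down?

Profit = -€128 at y = 7

AVC = 104 - 30y + 3y^2; min AVC = €29 at y = 5. Since P = €125 ≥ min AVC, the firm produces.
With MC = 104 - 60y + 9y^2, P = MC on the upward-sloping part at y* = 7.
TR = 125·7 = 875. TC = 716 + 287 = 1003. Profit = 875 − 1003 = -€128.
Shutting down would mean losing the fixed cost of €716, so operating at a loss of €128 is better by €588.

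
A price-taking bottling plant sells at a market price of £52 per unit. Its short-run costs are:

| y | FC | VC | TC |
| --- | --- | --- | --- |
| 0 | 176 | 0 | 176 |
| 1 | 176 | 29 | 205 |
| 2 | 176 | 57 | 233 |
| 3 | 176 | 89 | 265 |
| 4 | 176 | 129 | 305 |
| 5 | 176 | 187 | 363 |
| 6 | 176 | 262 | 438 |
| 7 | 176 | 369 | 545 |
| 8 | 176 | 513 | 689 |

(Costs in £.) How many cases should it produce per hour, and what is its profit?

Compute π = P·y − TC at each output: y=0: -176; y=1: -153; y=2: -129; y=3: -109; y=4: -97; y=5: -103; y=6: -126; y=7: -181; y=8: -273.
Profit is maximized at y = 4. AVC there is 129/4 = £32.25 ≤ P, so producing beats shutting down (which would give -£176).

y = 4; profit = -£97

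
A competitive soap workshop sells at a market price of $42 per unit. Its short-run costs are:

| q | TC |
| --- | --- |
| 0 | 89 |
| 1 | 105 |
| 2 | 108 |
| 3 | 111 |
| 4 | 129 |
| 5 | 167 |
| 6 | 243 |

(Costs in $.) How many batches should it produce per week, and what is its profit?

q = 5; profit = $43

Profit at each row (π = 42q − TC): q=0: -89; q=1: -63; q=2: -24; q=3: 15; q=4: 39; q=5: 43; q=6: 9.
Profit is maximized at q = 5. AVC there is 78/5 = $15.60 ≤ P, so producing beats shutting down (which would give -$89).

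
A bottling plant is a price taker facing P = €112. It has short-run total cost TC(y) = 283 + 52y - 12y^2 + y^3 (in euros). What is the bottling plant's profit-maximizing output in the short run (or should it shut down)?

Produce at y = 10

Variable cost is VC = 52y - 12y^2 + y^3, so AVC = VC/y = 52 - 12y + y^2 and MC = dTC/dy = 52 - 24y + 3y^2.
AVC is minimized where dAVC/dy = -12 + 2y = 0, at y = 6; min AVC = 52 - 12·6 + 6^2 = €16.
Since P = €112 ≥ min AVC = €16, price covers variable cost and the firm should produce.
Set P = MC: 112 = 52 - 24y + 3y^2 → -60 - 24y + 3y^2 = 0. The roots are y = -2 and y = 10; the profit-maximizing output is on the rising part of MC, so y* = 10.
Check: AVC at y = 10 is €32 ≤ P, so revenue covers variable cost.
Profit = P·y − TC = 112·10 − 603 = €517.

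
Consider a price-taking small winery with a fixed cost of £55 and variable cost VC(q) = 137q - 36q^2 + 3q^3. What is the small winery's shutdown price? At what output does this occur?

Short-run supply begins at min AVC. From VC = 137q - 36q^2 + 3q^3, AVC = 137 - 36q + 3q^2.
At the minimum of AVC, MC = AVC. MC = 137 - 72q + 9q^2; setting MC = AVC gives 6q^2 - 36q = 0, so q = 6. min AVC = 29.
The firm shuts down for any P below £29.

£29 per unit, at q = 6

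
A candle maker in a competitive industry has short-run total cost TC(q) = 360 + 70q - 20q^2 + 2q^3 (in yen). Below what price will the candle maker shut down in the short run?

Short-run supply begins at min AVC. From VC = 70q - 20q^2 + 2q^3, AVC = 70 - 20q + 2q^2.
At the minimum of AVC, MC = AVC. MC = 70 - 40q + 6q^2; setting MC = AVC gives 4q^2 - 20q = 0, so q = 5. min AVC = 20.
The firm shuts down for any P below ¥20.

¥20 per unit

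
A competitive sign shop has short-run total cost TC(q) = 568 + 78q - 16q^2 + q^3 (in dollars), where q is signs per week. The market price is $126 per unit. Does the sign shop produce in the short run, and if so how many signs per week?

From TC, MC = TC'(q) = 78 - 32q + 3q^2 and AVC = VC/q = 78 - 16q + q^2.
AVC hits its minimum where MC = AVC, at q = 8, giving min AVC = 78 - 16·8 + 8^2 = $14.
P = $126 exceeds min AVC = $14, so the firm stays open.
P = MC gives -48 - 32q + 3q^2 = 0, with roots -4/3 and 12. Take the larger (rising MC): q* = 12.
Check: AVC at q = 12 is $30 ≤ P, so revenue covers variable cost.
Profit = P·q − TC = 126·12 − 928 = $584.

Produce at q = 12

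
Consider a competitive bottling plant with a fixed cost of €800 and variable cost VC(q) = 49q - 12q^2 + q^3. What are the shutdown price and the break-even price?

Shutdown price = min AVC. AVC = 49 - 12q + q^2, with vertex at q = 6 and minimum €13.
ATC = 800/q + 49 - 12q + q^2. Setting dATC/dq = −800/q^2 − 12 + 2q = 0 gives q = 10 (since 2·10^3 − 12·10^2 = 800).
min ATC = 800/10 + 49 − 12·10 + 10^2 = €109. That is the break-even price.
For €13 ≤ P < €109 the firm produces at a loss; below €13 it shuts down.

Shutdown price = €13; break-even price = €109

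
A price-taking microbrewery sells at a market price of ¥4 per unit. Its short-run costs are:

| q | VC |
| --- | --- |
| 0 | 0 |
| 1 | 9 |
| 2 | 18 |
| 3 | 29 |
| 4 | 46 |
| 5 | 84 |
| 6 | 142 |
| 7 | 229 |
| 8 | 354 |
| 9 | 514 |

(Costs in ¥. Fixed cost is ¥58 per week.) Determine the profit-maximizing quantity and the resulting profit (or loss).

Compute π = P·q − TC at each output: q=0: -58; q=1: -63; q=2: -68; q=3: -75; q=4: -88; q=5: -122; q=6: -176; q=7: -259; q=8: -380; q=9: -536.
Profit is highest at q = 0. Equivalently, the lowest AVC in the table is 9/1 ≈ ¥9 at q = 1, and P = ¥4 falls below it — price never covers variable cost, so the firm shuts down and loses only its fixed cost.

q = 0 (shut down); profit = -¥58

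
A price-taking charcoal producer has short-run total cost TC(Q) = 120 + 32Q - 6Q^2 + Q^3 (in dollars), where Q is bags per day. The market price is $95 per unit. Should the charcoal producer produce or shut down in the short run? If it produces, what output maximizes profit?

Produce at Q = 7

Strip out fixed cost: VC = 32Q - 6Q^2 + Q^3. Then AVC = 32 - 6Q + Q^2 and MC = 32 - 12Q + 3Q^2.
AVC hits its minimum where MC = AVC, at Q = 3, giving min AVC = 32 - 6·3 + 3^2 = $23.
Since P = $95 ≥ min AVC = $23, price covers variable cost and the firm should produce.
Set P = MC: 95 = 32 - 12Q + 3Q^2 → -63 - 12Q + 3Q^2 = 0. The roots are Q = -3 and Q = 7; the profit-maximizing output is on the rising part of MC, so Q* = 7.
Check: AVC at Q = 7 is $39 ≤ P, so revenue covers variable cost.
Profit = P·Q − TC = 95·7 − 393 = $272.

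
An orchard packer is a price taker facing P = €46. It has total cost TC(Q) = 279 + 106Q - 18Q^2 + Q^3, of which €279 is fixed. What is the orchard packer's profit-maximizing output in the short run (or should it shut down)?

Produce at Q = 10

Variable cost is VC = 106Q - 18Q^2 + Q^3, so AVC = VC/Q = 106 - 18Q + Q^2 and MC = dTC/dQ = 106 - 36Q + 3Q^2.
AVC hits its minimum where MC = AVC, at Q = 9, giving min AVC = 106 - 18·9 + 9^2 = €25.
Since P = €46 ≥ min AVC = €25, price covers variable cost and the firm should produce.
Set P = MC: 46 = 106 - 36Q + 3Q^2 → 60 - 36Q + 3Q^2 = 0. The roots are Q = 2 and Q = 10; the profit-maximizing output is on the rising part of MC, so Q* = 10.
Check: AVC at Q = 10 is €26 ≤ P, so revenue covers variable cost.
Profit = P·Q − TC = 46·10 − 539 = -€79, a loss, but smaller than the €279 fixed cost the firm would lose by shutting down.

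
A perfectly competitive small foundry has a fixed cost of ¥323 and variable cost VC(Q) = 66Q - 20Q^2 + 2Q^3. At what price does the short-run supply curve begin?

Short-run supply begins at min AVC. From VC = 66Q - 20Q^2 + 2Q^3, AVC = 66 - 20Q + 2Q^2.
dAVC/dQ = -20 + 4Q = 0 gives Q = 5. min AVC = 66 - 20·5 + 2·5^2 = 16.
For P < ¥16 the firm produces nothing.

¥16 per unit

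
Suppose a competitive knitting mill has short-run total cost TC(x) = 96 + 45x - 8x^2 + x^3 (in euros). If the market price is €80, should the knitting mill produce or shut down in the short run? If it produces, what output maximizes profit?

Produce at x = 7

Variable cost is VC = 45x - 8x^2 + x^3, so AVC = VC/x = 45 - 8x + x^2 and MC = dTC/dx = 45 - 16x + 3x^2.
AVC is minimized where dAVC/dx = -8 + 2x = 0, at x = 4; min AVC = 45 - 8·4 + 4^2 = €29.
Because €80 ≥ €29, revenue can cover variable cost; the firm operates.
Set P = MC: 80 = 45 - 16x + 3x^2 → -35 - 16x + 3x^2 = 0. The roots are x = -5/3 and x = 7; the profit-maximizing output is on the rising part of MC, so x* = 7.
Check: AVC at x = 7 is €38 ≤ P, so revenue covers variable cost.
Profit = P·x − TC = 80·7 − 362 = €198.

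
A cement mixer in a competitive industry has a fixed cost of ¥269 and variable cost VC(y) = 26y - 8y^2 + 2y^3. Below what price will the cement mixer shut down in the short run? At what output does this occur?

Short-run supply begins at min AVC. From VC = 26y - 8y^2 + 2y^3, AVC = 26 - 8y + 2y^2.
At the minimum of AVC, MC = AVC. MC = 26 - 16y + 6y^2; setting MC = AVC gives 4y^2 - 8y = 0, so y = 2. min AVC = 18.
The firm shuts down for any P below ¥18.

¥18 per unit, at y = 2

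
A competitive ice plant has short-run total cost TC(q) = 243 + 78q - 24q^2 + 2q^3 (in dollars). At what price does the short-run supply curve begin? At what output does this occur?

$6 per unit, at q = 6

Short-run supply begins at min AVC. From VC = 78q - 24q^2 + 2q^3, AVC = 78 - 24q + 2q^2.
At the minimum of AVC, MC = AVC. MC = 78 - 48q + 6q^2; setting MC = AVC gives 4q^2 - 24q = 0, so q = 6. min AVC = 6.
So the shutdown price is $6.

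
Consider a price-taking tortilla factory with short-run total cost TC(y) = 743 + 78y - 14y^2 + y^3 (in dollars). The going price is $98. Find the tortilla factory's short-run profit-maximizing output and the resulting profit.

Profit = -$143 at y = 10

AVC = 78 - 14y + y^2; min AVC = $29 at y = 7. Since P = $98 ≥ min AVC, the firm produces.
MC = 78 - 28y + 3y^2. Setting P = MC and taking the root on the rising branch gives y* = 10.
TR = 98·10 = 980. TC = 743 + 380 = 1123. Profit = 980 − 1123 = -$143.
By producing, the firm covers all variable cost plus $600 of fixed cost; shutting down would lose the full $743.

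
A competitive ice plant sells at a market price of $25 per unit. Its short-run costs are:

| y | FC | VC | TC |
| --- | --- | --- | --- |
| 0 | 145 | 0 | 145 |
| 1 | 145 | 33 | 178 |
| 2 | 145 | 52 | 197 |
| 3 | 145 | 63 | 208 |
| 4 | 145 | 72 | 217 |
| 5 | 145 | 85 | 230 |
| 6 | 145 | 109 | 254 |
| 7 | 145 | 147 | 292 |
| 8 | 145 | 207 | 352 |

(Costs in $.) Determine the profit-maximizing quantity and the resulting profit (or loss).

y = 6; profit = -$104

Tabulate TR − TC: y=0: -145; y=1: -153; y=2: -147; y=3: -133; y=4: -117; y=5: -105; y=6: -104; y=7: -117; y=8: -152.
Profit is maximized at y = 6. AVC there is 109/6 = $18.17 ≤ P, so producing beats shutting down (which would give -$145).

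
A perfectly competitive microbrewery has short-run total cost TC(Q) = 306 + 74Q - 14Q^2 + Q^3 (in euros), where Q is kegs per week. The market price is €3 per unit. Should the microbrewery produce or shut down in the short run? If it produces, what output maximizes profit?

From TC, MC = TC'(Q) = 74 - 28Q + 3Q^2 and AVC = VC/Q = 74 - 14Q + Q^2.
AVC hits its minimum where MC = AVC, at Q = 7, giving min AVC = 74 - 14·7 + 7^2 = €25.
P = €3 lies below min AVC = €25; no output level covers variable cost.
Best response: produce nothing and absorb the €306 fixed cost.

Shut down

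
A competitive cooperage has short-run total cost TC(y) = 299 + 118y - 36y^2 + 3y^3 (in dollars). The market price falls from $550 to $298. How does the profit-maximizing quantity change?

Output falls from 12 to 10

MC = 118 - 72y + 9y^2; the shutdown threshold is min AVC = $10 (at y = 6).
At P = $550 ≥ min AVC, set P = MC on the rising branch: y = 12.
At P = $298 ≥ min AVC, set P = MC: y = 10. The firm stays open but cuts output.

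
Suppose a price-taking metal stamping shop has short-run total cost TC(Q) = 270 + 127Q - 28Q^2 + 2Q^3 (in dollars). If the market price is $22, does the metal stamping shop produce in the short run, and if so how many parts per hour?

Shut down

Variable cost is VC = 127Q - 28Q^2 + 2Q^3, so AVC = VC/Q = 127 - 28Q + 2Q^2 and MC = dTC/dQ = 127 - 56Q + 6Q^2.
The AVC parabola has its vertex at Q = 28/4 = 7, where AVC = 127 - 28·7 + 2·7^2 = $29.
P = $22 lies below min AVC = $29; no output level covers variable cost.
The firm minimizes its loss by shutting down and losing only its fixed cost of $270.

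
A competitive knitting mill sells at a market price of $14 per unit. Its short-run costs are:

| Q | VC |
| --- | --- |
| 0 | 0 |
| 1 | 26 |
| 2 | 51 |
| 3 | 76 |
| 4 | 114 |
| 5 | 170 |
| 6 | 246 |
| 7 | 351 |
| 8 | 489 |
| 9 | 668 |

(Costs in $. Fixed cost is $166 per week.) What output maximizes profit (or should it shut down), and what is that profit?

Q = 0 (shut down); profit = -$166

Tabulate TR − TC: Q=0: -166; Q=1: -178; Q=2: -189; Q=3: -200; Q=4: -224; Q=5: -266; Q=6: -328; Q=7: -419; Q=8: -543; Q=9: -708.
Profit is highest at Q = 0. Equivalently, the lowest AVC in the table is 76/3 ≈ $25.33 at Q = 3, and P = $14 falls below it — price never covers variable cost, so the firm shuts down and loses only its fixed cost.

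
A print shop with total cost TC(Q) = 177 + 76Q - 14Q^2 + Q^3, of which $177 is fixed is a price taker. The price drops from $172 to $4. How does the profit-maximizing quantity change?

AVC = 76 - 14Q + Q^2, minimized at Q = 7 where min AVC = $27. MC = 76 - 28Q + 3Q^2.
At P = $172 ≥ min AVC, set P = MC on the rising branch: Q = 12.
At P = $4 < min AVC = $27, price no longer covers variable cost at any output, so the firm shuts down: Q = 0.

Output falls from 12 to 0 (the firm shuts down)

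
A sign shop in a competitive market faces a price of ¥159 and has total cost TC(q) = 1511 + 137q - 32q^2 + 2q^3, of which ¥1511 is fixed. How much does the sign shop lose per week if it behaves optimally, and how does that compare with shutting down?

Profit = -¥59 at q = 11

AVC = 137 - 32q + 2q^2 has its minimum ¥9 at q = 8; price ¥159 clears that bar, so the firm operates.
MC = 137 - 64q + 6q^2. Setting P = MC and taking the root on the rising branch gives q* = 11.
TR = 159·11 = 1749. TC = 1511 + 297 = 1808. Profit = 1749 − 1808 = -¥59.
By producing, the firm covers all variable cost plus ¥1452 of fixed cost; shutting down would lose the full ¥1511.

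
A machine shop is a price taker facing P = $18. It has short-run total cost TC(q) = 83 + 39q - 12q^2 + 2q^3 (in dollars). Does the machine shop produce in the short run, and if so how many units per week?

Shut down

Strip out fixed cost: VC = 39q - 12q^2 + 2q^3. Then AVC = 39 - 12q + 2q^2 and MC = 39 - 24q + 6q^2.
AVC is minimized where dAVC/dq = -12 + 4q = 0, at q = 3; min AVC = 39 - 12·3 + 2·3^2 = $21.
Since P = $18 < min AVC = $21, price fails to cover variable cost at any output.
Shutting down limits the loss to fixed cost, $83.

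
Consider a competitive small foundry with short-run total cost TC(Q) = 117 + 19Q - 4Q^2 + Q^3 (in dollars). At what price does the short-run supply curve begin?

Short-run supply begins at min AVC. From VC = 19Q - 4Q^2 + Q^3, AVC = 19 - 4Q + Q^2.
dAVC/dQ = -4 + 2Q = 0 gives Q = 2. min AVC = 19 - 4·2 + 2^2 = 15.
So the shutdown price is $15.

$15 per unit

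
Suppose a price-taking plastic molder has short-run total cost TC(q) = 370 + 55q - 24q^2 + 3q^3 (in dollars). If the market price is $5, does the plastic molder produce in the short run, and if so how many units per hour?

Variable cost is VC = 55q - 24q^2 + 3q^3, so AVC = VC/q = 55 - 24q + 3q^2 and MC = dTC/dq = 55 - 48q + 9q^2.
AVC hits its minimum where MC = AVC, at q = 4, giving min AVC = 55 - 24·4 + 3·4^2 = $7.
Since P = $5 < min AVC = $7, price fails to cover variable cost at any output.
The firm minimizes its loss by shutting down and losing only its fixed cost of $370.

Shut down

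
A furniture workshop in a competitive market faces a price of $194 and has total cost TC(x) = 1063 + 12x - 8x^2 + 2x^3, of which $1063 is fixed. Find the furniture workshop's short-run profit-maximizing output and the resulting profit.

Profit = -$83 at x = 7

AVC = 12 - 8x + 2x^2 has its minimum $4 at x = 2; price $194 clears that bar, so the firm operates.
MC = 12 - 16x + 6x^2. Setting P = MC and taking the root on the rising branch gives x* = 7.
TR = 194·7 = 1358. TC = 1063 + 378 = 1441. Profit = 1358 − 1441 = -$83.
That loss of $83 beats the $1063 the firm would lose by shutting down; producing recovers $980 of fixed cost.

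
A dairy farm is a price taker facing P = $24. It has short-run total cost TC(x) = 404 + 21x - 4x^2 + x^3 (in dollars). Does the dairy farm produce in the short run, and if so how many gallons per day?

From TC, MC = TC'(x) = 21 - 8x + 3x^2 and AVC = VC/x = 21 - 4x + x^2.
The AVC parabola has its vertex at x = 4/2 = 2, where AVC = 21 - 4·2 + 2^2 = $17.
Since P = $24 ≥ min AVC = $17, price covers variable cost and the firm should produce.
P = MC gives -3 - 8x + 3x^2 = 0, with roots -1/3 and 3. Take the larger (rising MC): x* = 3.
Check: AVC at x = 3 is $18 ≤ P, so revenue covers variable cost.
Profit = P·x − TC = 24·3 − 458 = -$386, a loss, but smaller than the $404 fixed cost the firm would lose by shutting down.

Produce at x = 3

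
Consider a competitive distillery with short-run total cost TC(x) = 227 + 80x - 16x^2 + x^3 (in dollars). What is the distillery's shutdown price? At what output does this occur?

The firm shuts down when price falls below the minimum of average variable cost. AVC = VC/x = 80 - 16x + x^2.
At the minimum of AVC, MC = AVC. MC = 80 - 32x + 3x^2; setting MC = AVC gives 2x^2 - 16x = 0, so x = 8. min AVC = 16.
For P < $16 the firm produces nothing.

$16 per unit, at x = 8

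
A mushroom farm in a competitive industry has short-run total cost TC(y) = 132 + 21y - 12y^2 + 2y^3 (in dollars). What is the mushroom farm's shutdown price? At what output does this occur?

$3 per unit, at y = 3

The firm shuts down when price falls below the minimum of average variable cost. AVC = VC/y = 21 - 12y + 2y^2.
At the minimum of AVC, MC = AVC. MC = 21 - 24y + 6y^2; setting MC = AVC gives 4y^2 - 12y = 0, so y = 3. min AVC = 3.
The firm shuts down for any P below $3.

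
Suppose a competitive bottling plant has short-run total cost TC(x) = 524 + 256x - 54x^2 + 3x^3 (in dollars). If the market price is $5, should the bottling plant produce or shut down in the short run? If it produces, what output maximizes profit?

Strip out fixed cost: VC = 256x - 54x^2 + 3x^3. Then AVC = 256 - 54x + 3x^2 and MC = 256 - 108x + 9x^2.
The AVC parabola has its vertex at x = 54/6 = 9, where AVC = 256 - 54·9 + 3·9^2 = $13.
With P < min AVC ($5 < $13), every unit sold adds to the loss.
Best response: produce nothing and absorb the $524 fixed cost.

Shut down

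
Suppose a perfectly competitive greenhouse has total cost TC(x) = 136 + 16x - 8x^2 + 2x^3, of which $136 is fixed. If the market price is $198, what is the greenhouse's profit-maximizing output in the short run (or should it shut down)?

Variable cost is VC = 16x - 8x^2 + 2x^3, so AVC = VC/x = 16 - 8x + 2x^2 and MC = dTC/dx = 16 - 16x + 6x^2.
The AVC parabola has its vertex at x = 8/4 = 2, where AVC = 16 - 8·2 + 2·2^2 = $8.
P = $198 exceeds min AVC = $8, so the firm stays open.
Solving P = MC: -182 - 16x + 6x^2 = 0 ⇒ x = -13/3 or 7. On the upward-sloping branch, x* = 7.
Check: AVC at x = 7 is $58 ≤ P, so revenue covers variable cost.
Profit = P·x − TC = 198·7 − 542 = $844.

Produce at x = 7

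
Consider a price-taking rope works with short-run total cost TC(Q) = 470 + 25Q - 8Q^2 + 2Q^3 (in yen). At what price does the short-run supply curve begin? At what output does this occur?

Short-run supply begins at min AVC. From VC = 25Q - 8Q^2 + 2Q^3, AVC = 25 - 8Q + 2Q^2.
At the minimum of AVC, MC = AVC. MC = 25 - 16Q + 6Q^2; setting MC = AVC gives 4Q^2 - 8Q = 0, so Q = 2. min AVC = 17.
The firm shuts down for any P below ¥17.

¥17 per unit, at Q = 2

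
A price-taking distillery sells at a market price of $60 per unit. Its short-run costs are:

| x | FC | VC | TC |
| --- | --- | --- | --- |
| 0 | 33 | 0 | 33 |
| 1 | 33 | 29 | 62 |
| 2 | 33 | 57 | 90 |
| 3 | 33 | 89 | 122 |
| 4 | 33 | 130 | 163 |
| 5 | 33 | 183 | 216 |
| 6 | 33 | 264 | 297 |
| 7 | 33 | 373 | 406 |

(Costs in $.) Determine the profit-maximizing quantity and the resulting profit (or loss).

Tabulate TR − TC: x=0: -33; x=1: -2; x=2: 30; x=3: 58; x=4: 77; x=5: 84; x=6: 63; x=7: 14.
Profit is maximized at x = 5. AVC there is 183/5 = $36.60 ≤ P, so producing beats shutting down (which would give -$33).

x = 5; profit = $84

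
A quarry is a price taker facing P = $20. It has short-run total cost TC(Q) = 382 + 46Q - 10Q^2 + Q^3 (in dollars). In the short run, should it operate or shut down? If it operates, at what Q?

Variable cost is VC = 46Q - 10Q^2 + Q^3, so AVC = VC/Q = 46 - 10Q + Q^2 and MC = dTC/dQ = 46 - 20Q + 3Q^2.
AVC is minimized where dAVC/dQ = -10 + 2Q = 0, at Q = 5; min AVC = 46 - 10·5 + 5^2 = $21.
P = $20 lies below min AVC = $21; no output level covers variable cost.
The firm minimizes its loss by shutting down and losing only its fixed cost of $382.

Shut down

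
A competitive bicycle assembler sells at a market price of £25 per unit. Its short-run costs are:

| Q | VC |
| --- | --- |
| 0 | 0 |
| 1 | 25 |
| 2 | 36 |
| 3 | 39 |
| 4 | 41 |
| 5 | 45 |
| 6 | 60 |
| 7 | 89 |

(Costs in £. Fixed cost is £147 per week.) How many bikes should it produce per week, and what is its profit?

Profit at each row (π = 25Q − TC): Q=0: -147; Q=1: -147; Q=2: -133; Q=3: -111; Q=4: -88; Q=5: -67; Q=6: -57; Q=7: -61.
Profit is maximized at Q = 6. AVC there is 60/6 = £10 ≤ P, so producing beats shutting down (which would give -£147).

Q = 6; profit = -£57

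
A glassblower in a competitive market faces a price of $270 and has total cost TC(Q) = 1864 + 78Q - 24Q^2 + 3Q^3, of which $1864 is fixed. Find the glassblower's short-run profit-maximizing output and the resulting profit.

Profit = -$328 at Q = 8

AVC = 78 - 24Q + 3Q^2 has its minimum $30 at Q = 4; price $270 clears that bar, so the firm operates.
MC = 78 - 48Q + 9Q^2. Setting P = MC and taking the root on the rising branch gives Q* = 8.
TR = 270·8 = 2160. TC = 1864 + 624 = 2488. Profit = 2160 − 2488 = -$328.
That loss of $328 beats the $1864 the firm would lose by shutting down; producing recovers $1536 of fixed cost.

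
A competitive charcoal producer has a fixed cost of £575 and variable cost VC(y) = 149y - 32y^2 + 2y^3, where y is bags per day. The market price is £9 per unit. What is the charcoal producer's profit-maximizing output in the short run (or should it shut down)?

Shut down

Strip out fixed cost: VC = 149y - 32y^2 + 2y^3. Then AVC = 149 - 32y + 2y^2 and MC = 149 - 64y + 6y^2.
AVC is minimized where dAVC/dy = -32 + 4y = 0, at y = 8; min AVC = 149 - 32·8 + 2·8^2 = £21.
P = £9 lies below min AVC = £21; no output level covers variable cost.
The firm minimizes its loss by shutting down and losing only its fixed cost of £575.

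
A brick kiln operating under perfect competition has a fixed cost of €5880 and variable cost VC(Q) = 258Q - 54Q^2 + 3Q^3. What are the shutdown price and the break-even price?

Shutdown price = min AVC. AVC = 258 - 54Q + 3Q^2, with vertex at Q = 9 and minimum €15.
ATC = 5880/Q + 258 - 54Q + 3Q^2. Setting dATC/dQ = −5880/Q^2 − 54 + 6Q = 0 gives Q = 14 (since 6·14^3 − 54·14^2 = 5880).
min ATC = 5880/14 + 258 − 54·14 + 3·14^2 = €510. That is the break-even price.
Between these two prices the firm operates at a loss; above €510 it earns a profit.

Shutdown price = €15; break-even price = €510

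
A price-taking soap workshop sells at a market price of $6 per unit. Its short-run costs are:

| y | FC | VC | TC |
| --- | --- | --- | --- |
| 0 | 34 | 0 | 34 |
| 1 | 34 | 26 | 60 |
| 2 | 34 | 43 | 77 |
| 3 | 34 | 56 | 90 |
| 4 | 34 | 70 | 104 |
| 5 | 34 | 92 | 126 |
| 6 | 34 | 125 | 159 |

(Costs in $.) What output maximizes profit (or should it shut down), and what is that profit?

Compute π = P·y − TC at each output: y=0: -34; y=1: -54; y=2: -65; y=3: -72; y=4: -80; y=5: -96; y=6: -123.
Profit is highest at y = 0. Equivalently, the lowest AVC in the table is 70/4 ≈ $17.50 at y = 4, and P = $6 falls below it — price never covers variable cost, so the firm shuts down and loses only its fixed cost.

y = 0 (shut down); profit = -$34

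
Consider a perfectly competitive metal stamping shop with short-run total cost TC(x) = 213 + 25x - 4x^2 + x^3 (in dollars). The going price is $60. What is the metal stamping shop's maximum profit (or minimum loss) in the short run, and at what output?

Profit = -$63 at x = 5

AVC = 25 - 4x + x^2; min AVC = $21 at x = 2. Since P = $60 ≥ min AVC, the firm produces.
With MC = 25 - 8x + 3x^2, P = MC on the upward-sloping part at x* = 5.
TR = 60·5 = 300. TC = 213 + 150 = 363. Profit = 300 − 363 = -$63.
By producing, the firm covers all variable cost plus $150 of fixed cost; shutting down would lose the full $213.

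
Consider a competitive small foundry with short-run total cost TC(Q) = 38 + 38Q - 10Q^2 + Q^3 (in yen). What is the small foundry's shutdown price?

¥13 per unit

The shutdown price is the minimum of AVC. VC = 38Q - 10Q^2 + Q^3, so AVC = 38 - 10Q + Q^2.
dAVC/dQ = -10 + 2Q = 0 gives Q = 5. min AVC = 38 - 10·5 + 5^2 = 13.
The firm shuts down for any P below ¥13.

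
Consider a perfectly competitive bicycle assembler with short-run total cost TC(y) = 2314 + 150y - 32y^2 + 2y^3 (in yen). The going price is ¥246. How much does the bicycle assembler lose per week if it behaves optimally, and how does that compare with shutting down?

Profit = -¥10 at y = 12

AVC = 150 - 32y + 2y^2 has its minimum ¥22 at y = 8; price ¥246 clears that bar, so the firm operates.
With MC = 150 - 64y + 6y^2, P = MC on the upward-sloping part at y* = 12.
TR = 246·12 = 2952. TC = 2314 + 648 = 2962. Profit = 2952 − 2962 = -¥10.
By producing, the firm covers all variable cost plus ¥2304 of fixed cost; shutting down would lose the full ¥2314.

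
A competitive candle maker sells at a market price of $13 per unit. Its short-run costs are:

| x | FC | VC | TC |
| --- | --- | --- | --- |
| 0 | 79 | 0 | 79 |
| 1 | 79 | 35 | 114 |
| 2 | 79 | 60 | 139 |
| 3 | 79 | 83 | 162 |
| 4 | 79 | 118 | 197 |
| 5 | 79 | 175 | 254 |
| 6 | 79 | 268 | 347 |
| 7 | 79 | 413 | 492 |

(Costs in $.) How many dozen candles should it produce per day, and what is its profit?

x = 0 (shut down); profit = -$79

Compute π = P·x − TC at each output: x=0: -79; x=1: -101; x=2: -113; x=3: -123; x=4: -145; x=5: -189; x=6: -269; x=7: -401.
Profit is highest at x = 0. Equivalently, the lowest AVC in the table is 83/3 ≈ $27.67 at x = 3, and P = $13 falls below it — price never covers variable cost, so the firm shuts down and loses only its fixed cost.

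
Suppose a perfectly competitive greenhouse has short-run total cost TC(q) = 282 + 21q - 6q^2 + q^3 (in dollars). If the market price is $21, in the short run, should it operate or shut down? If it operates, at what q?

Produce at q = 4

From TC, MC = TC'(q) = 21 - 12q + 3q^2 and AVC = VC/q = 21 - 6q + q^2.
AVC hits its minimum where MC = AVC, at q = 3, giving min AVC = 21 - 6·3 + 3^2 = $12.
Since P = $21 ≥ min AVC = $12, price covers variable cost and the firm should produce.
Solving P = MC: -12q + 3q^2 = 0 ⇒ q = 0 or 4. On the upward-sloping branch, q* = 4.
Check: AVC at q = 4 is $13 ≤ P, so revenue covers variable cost.
Profit = P·q − TC = 21·4 − 334 = -$250, a loss, but smaller than the $282 fixed cost the firm would lose by shutting down.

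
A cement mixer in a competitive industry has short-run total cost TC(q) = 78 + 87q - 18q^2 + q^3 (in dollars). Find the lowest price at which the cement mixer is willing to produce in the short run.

The shutdown price is the minimum of AVC. VC = 87q - 18q^2 + q^3, so AVC = 87 - 18q + q^2.
At the minimum of AVC, MC = AVC. MC = 87 - 36q + 3q^2; setting MC = AVC gives 2q^2 - 18q = 0, so q = 9. min AVC = 6.
So the shutdown price is $6.

$6 per unit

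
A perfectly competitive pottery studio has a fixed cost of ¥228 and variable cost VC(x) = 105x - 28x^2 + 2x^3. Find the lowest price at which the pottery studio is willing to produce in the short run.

The firm shuts down when price falls below the minimum of average variable cost. AVC = VC/x = 105 - 28x + 2x^2.
dAVC/dx = -28 + 4x = 0 gives x = 7. min AVC = 105 - 28·7 + 2·7^2 = 7.
For P < ¥7 the firm produces nothing.

¥7 per unit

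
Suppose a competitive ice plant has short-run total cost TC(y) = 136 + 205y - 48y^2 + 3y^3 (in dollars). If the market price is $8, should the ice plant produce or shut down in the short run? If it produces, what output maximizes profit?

Shut down

From TC, MC = TC'(y) = 205 - 96y + 9y^2 and AVC = VC/y = 205 - 48y + 3y^2.
The AVC parabola has its vertex at y = 48/6 = 8, where AVC = 205 - 48·8 + 3·8^2 = $13.
With P < min AVC ($8 < $13), every unit sold adds to the loss.
Shutting down limits the loss to fixed cost, $136.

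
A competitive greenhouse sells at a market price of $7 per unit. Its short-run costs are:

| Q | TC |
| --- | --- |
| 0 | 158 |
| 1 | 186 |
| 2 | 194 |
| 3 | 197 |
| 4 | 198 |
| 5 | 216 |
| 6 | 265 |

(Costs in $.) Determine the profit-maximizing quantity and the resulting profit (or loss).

Compute π = P·Q − TC at each output: Q=0: -158; Q=1: -179; Q=2: -180; Q=3: -176; Q=4: -170; Q=5: -181; Q=6: -223.
Profit is highest at Q = 0. Equivalently, the lowest AVC in the table is 40/4 ≈ $10 at Q = 4, and P = $7 falls below it — price never covers variable cost, so the firm shuts down and loses only its fixed cost.

Q = 0 (shut down); profit = -$158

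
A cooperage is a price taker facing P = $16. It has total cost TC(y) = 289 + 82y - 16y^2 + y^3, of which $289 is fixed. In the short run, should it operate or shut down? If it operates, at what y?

Shut down

Variable cost is VC = 82y - 16y^2 + y^3, so AVC = VC/y = 82 - 16y + y^2 and MC = dTC/dy = 82 - 32y + 3y^2.
AVC is minimized where dAVC/dy = -16 + 2y = 0, at y = 8; min AVC = 82 - 16·8 + 8^2 = $18.
With P < min AVC ($16 < $18), every unit sold adds to the loss.
The firm minimizes its loss by shutting down and losing only its fixed cost of $289.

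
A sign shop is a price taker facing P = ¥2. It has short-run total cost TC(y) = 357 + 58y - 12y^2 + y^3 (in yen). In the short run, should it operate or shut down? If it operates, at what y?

Strip out fixed cost: VC = 58y - 12y^2 + y^3. Then AVC = 58 - 12y + y^2 and MC = 58 - 24y + 3y^2.
AVC is minimized where dAVC/dy = -12 + 2y = 0, at y = 6; min AVC = 58 - 12·6 + 6^2 = ¥22.
With P < min AVC (¥2 < ¥22), every unit sold adds to the loss.
The firm minimizes its loss by shutting down and losing only its fixed cost of ¥357.

Shut down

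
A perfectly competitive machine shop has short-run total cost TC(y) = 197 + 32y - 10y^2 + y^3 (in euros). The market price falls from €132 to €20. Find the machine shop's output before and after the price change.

AVC = 32 - 10y + y^2, minimized at y = 5 where min AVC = €7. MC = 32 - 20y + 3y^2.
With P = €132 above the shutdown price, P = MC gives y = 10.
At P = €20 ≥ min AVC, set P = MC: y = 6. The firm stays open but cuts output.

Output falls from 10 to 6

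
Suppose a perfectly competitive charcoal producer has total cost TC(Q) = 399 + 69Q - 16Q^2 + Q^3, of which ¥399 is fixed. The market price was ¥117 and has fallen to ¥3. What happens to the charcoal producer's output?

MC = 69 - 32Q + 3Q^2; the shutdown threshold is min AVC = ¥5 (at Q = 8).
With P = ¥117 above the shutdown price, P = MC gives Q = 12.
At P = ¥3 < min AVC = ¥5, price no longer covers variable cost at any output, so the firm shuts down: Q = 0.

Output falls from 12 to 0 (the firm shuts down)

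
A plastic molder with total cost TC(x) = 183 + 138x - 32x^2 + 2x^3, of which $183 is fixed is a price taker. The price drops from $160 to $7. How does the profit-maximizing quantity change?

Output falls from 11 to 0 (the firm shuts down)

MC = 138 - 64x + 6x^2; the shutdown threshold is min AVC = $10 (at x = 8).
At P = $160 ≥ min AVC, set P = MC on the rising branch: x = 11.
At P = $7 < min AVC = $10, price no longer covers variable cost at any output, so the firm shuts down: x = 0.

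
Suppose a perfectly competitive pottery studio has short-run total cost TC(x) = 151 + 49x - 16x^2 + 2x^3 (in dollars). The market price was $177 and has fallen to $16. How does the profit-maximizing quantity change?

AVC = 49 - 16x + 2x^2, minimized at x = 4 where min AVC = $17. MC = 49 - 32x + 6x^2.
With P = $177 above the shutdown price, P = MC gives x = 8.
At P = $16 < min AVC = $17, price no longer covers variable cost at any output, so the firm shuts down: x = 0.

Output falls from 8 to 0 (the firm shuts down)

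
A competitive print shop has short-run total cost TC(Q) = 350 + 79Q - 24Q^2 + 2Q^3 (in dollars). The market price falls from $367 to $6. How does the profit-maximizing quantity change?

AVC = 79 - 24Q + 2Q^2, minimized at Q = 6 where min AVC = $7. MC = 79 - 48Q + 6Q^2.
With P = $367 above the shutdown price, P = MC gives Q = 12.
At P = $6 < min AVC = $7, price no longer covers variable cost at any output, so the firm shuts down: Q = 0.

Output falls from 12 to 0 (the firm shuts down)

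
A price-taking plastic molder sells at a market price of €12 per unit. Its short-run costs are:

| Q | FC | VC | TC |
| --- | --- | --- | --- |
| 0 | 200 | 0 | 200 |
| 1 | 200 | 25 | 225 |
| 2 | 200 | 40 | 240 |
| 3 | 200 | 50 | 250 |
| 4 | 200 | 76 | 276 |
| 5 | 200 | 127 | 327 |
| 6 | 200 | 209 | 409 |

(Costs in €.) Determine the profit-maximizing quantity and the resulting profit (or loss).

Q = 0 (shut down); profit = -€200

Compute π = P·Q − TC at each output: Q=0: -200; Q=1: -213; Q=2: -216; Q=3: -214; Q=4: -228; Q=5: -267; Q=6: -337.
Profit is highest at Q = 0. Equivalently, the lowest AVC in the table is 50/3 ≈ €16.67 at Q = 3, and P = €12 falls below it — price never covers variable cost, so the firm shuts down and loses only its fixed cost.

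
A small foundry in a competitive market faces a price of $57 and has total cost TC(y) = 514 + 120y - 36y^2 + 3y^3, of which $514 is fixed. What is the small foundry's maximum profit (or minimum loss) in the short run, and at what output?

AVC = 120 - 36y + 3y^2; min AVC = $12 at y = 6. Since P = $57 ≥ min AVC, the firm produces.
With MC = 120 - 72y + 9y^2, P = MC on the upward-sloping part at y* = 7.
TR = 57·7 = 399. TC = 514 + 105 = 619. Profit = 399 − 619 = -$220.
That loss of $220 beats the $514 the firm would lose by shutting down; producing recovers $294 of fixed cost.

Profit = -$220 at y = 7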